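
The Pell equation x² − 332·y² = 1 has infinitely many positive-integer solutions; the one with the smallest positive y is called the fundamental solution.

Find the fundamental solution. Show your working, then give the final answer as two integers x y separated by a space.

√332 = [18; 4,1,1,8,1,1,4,36, …], period ℓ=8 (even) → k=7
i=0: a=18 ⇒ p=18, q=1
…
i=2: a=1 ⇒ p=91, q=5
i=3: a=1 ⇒ p=164, q=9
i=4: a=8 ⇒ p=1403, q=77
…
i=6: a=1 ⇒ p=2970, q=163
i=7: a=4 ⇒ p=13447, q=738
fundamental: x₁=13447, y₁=738  (since 180821809 − 332·544644 = 1)

13447 738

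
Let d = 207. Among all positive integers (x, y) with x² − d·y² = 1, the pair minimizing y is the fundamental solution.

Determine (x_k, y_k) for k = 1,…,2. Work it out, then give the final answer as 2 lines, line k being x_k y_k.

1151 80
2649601 184160

√207 = [14; 2,1,1,2,1,1,2,28, …], period ℓ=8 (even) → k=7
a_0=14:  p_0=14·1+0=14,  q_0=14·0+1=1
a_1=2:  p_1=2·14+1=29,  q_1=2·1+0=2
…
a_4=2:  p_4=2·72+43=187,  q_4=2·5+3=13
…
a_6=1:  p_6=1·259+187=446,  q_6=1·18+13=31
a_7=2:  p_7=2·446+259=1151,  q_7=2·31+18=80
fundamental: x₁=1151, y₁=80  (since 1324801 − 207·6400 = 1)
(1151+80√207)^2 = 2649601 + 184160√207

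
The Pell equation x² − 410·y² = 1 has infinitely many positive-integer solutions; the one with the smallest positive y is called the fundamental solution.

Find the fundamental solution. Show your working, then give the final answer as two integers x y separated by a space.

81 4

√410 → a₀=20, period (4,40); ℓ=2 even so k=1
a_0=20:  p_0=20·1+0=20,  q_0=20·0+1=1
a_1=4:  p_1=4·20+1=81,  q_1=4·1+0=4
fundamental: x₁=81, y₁=4  (since 6561 − 410·16 = 1)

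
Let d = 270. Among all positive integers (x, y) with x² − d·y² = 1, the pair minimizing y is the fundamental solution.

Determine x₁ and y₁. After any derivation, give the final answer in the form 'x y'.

5291 322

√270 → a₀=16, period (2,3,6,3,2,32); ℓ=6 even so k=5
k=0  a_k=16  p_k/q_k = 16/1
k=1  a_k=2  p_k/q_k = 33/2
…
k=3  a_k=6  p_k/q_k = 723/44
k=4  a_k=3  p_k/q_k = 2284/139
k=5  a_k=2  p_k/q_k = 5291/322
fundamental: x₁=5291, y₁=322  (since 27994681 − 270·103684 = 1)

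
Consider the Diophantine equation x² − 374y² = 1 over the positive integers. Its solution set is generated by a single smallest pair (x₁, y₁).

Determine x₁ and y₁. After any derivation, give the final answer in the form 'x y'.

√374 = [19; 2,1,18,1,2,38, …], period ℓ=6 (even) → k=5
step 0: (19, 1)  from 19·(1,0) + (0,1)
step 1: (39, 2)  from 2·(19,1) + (1,0)
step 2: (58, 3)  from 1·(39,2) + (19,1)
…
step 4: (1141, 59)  from 1·(1083,56) + (58,3)
step 5: (3365, 174)  from 2·(1141,59) + (1083,56)
(x₁, y₁) = (3365, 174);  3365² − 374·174² = 1 ✓

3365 174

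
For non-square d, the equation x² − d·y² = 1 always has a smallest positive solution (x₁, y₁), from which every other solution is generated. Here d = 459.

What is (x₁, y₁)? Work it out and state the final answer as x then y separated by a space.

499850 23331

√459 = [21; 2,2,1,4,21,4,1,2,2,42, …], period ℓ=10 (even) → k=9
i=0: a=21 ⇒ p=21, q=1
…
i=4: a=4 ⇒ p=707, q=33
i=5: a=21 ⇒ p=14997, q=700
i=6: a=4 ⇒ p=60695, q=2833
…
i=8: a=2 ⇒ p=212079, q=9899
i=9: a=2 ⇒ p=499850, q=23331
(x₁, y₁) = (499850, 23331);  499850² − 459·23331² = 1 ✓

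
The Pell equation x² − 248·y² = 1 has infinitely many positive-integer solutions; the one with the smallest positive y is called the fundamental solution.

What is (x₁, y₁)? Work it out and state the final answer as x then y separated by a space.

63 4

√248 = [15; 1,2,1,30, …], period ℓ=4 (even) → k=3
i=0: a=15 ⇒ p=15, q=1
i=1: a=1 ⇒ p=16, q=1
i=2: a=2 ⇒ p=47, q=3
i=3: a=1 ⇒ p=63, q=4
(x₁, y₁) = (63, 4);  63² − 248·4² = 1 ✓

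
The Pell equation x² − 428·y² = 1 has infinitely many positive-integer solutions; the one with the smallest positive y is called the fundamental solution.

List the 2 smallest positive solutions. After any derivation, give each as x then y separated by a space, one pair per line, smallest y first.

√428 → a₀=20, period (1,2,4,1,5,10,5,1,4,2,1,40); ℓ=12 even so k=11
k=0  a_k=20  p_k/q_k = 20/1
…
k=2  a_k=2  p_k/q_k = 62/3
k=3  a_k=4  p_k/q_k = 269/13
…
k=6  a_k=10  p_k/q_k = 19571/946
k=7  a_k=5  p_k/q_k = 99779/4823
…
k=10  a_k=2  p_k/q_k = 1273708/61567
k=11  a_k=1  p_k/q_k = 1850887/89466
→ (1850887, 89466).  Check: 1850887²=3425782686769, 428·89466²=3425782686768, difference 1.
(1850887+89466√428)^2 = 6851565373537 + 331182912684√428

1850887 89466
6851565373537 331182912684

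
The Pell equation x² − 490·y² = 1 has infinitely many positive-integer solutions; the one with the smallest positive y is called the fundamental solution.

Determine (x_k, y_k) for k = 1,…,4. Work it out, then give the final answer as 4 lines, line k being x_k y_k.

√490 = [22; 7,2,1,4,4,4,1,2,7,44, …], period ℓ=10 (even) → k=9
a_0=22:  p_0=22·1+0=22,  q_0=22·0+1=1
a_1=7:  p_1=7·22+1=155,  q_1=7·1+0=7
…
a_4=4:  p_4=4·487+332=2280,  q_4=4·22+15=103
…
a_8=2:  p_8=2·50315+40708=141338,  q_8=2·2273+1839=6385
a_9=7:  p_9=7·141338+50315=1039681,  q_9=7·6385+2273=46968
fundamental: x₁=1039681, y₁=46968  (since 1080936581761 − 490·2205993024 = 1)
(x_2, y_2) = (1039681·1039681 + 490·46968·46968, 1039681·46968 + 46968·1039681) = (2161873163521, 97663474416)
(x_3, y_3) = (1039681·2161873163521 + 490·46968·97663474416, 1039681·97663474416 + 46968·2161873163521) = (4495316905044313921, 203077717488555624)
(x_4, y_4) = (1039681·4495316905044313921 + 490·46968·203077717488555624, 1039681·203077717488555624 + 46968·4495316905044313921) = (9347391150304592810234881, 422272088792340335957472)

1039681 46968
2161873163521 97663474416
4495316905044313921 203077717488555624
9347391150304592810234881 422272088792340335957472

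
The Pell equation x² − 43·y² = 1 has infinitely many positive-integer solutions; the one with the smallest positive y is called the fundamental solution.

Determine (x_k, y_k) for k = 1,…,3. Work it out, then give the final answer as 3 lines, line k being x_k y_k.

3482 531
24248647 3697884
168867574226 25752063645

√43 = [6; 1,1,3,1,5,1,3,1,1,12, …], period ℓ=10 (even) → k=9
i=0: a=6 ⇒ p=6, q=1
…
i=2: a=1 ⇒ p=13, q=2
i=3: a=3 ⇒ p=46, q=7
…
i=6: a=1 ⇒ p=400, q=61
i=7: a=3 ⇒ p=1541, q=235
i=8: a=1 ⇒ p=1941, q=296
i=9: a=1 ⇒ p=3482, q=531
(x₁, y₁) = (3482, 531);  3482² − 43·531² = 1 ✓
k=2:  x_2 = 3482·3482+43·531·531 = 24248647,  y_2 = 3482·531+531·3482 = 3697884
k=3:  x_3 = 3482·24248647+43·531·3697884 = 168867574226,  y_3 = 3482·3697884+531·24248647 = 25752063645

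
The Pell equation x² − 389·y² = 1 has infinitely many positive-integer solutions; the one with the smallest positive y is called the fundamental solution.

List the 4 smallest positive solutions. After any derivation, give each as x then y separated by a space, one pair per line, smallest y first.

3287049 166660
21609382256801 1095639172680
142062196675667653449 7202839293837075980
933930803041091759821507201 47352171395934637886793360

[19; 1,2,1,1,1,1,2,1,38] for √389; ℓ=9 ⇒ convergent index 17
step 0: (19, 1)  from 19·(1,0) + (0,1)
…
step 3: (79, 4)  from 1·(59,3) + (20,1)
…
step 6: (355, 18)  from 1·(217,11) + (138,7)
…
step 8: (1282, 65)  from 1·(927,47) + (355,18)
step 9: (49643, 2517)  from 38·(1282,65) + (927,47)
step 10: (50925, 2582)  from 1·(49643,2517) + (1282,65)
step 11: (151493, 7681)  from 2·(50925,2582) + (49643,2517)
step 12: (202418, 10263)  from 1·(151493,7681) + (50925,2582)
step 13: (353911, 17944)  from 1·(202418,10263) + (151493,7681)
step 14: (556329, 28207)  from 1·(353911,17944) + (202418,10263)
step 15: (910240, 46151)  from 1·(556329,28207) + (353911,17944)
step 16: (2376809, 120509)  from 2·(910240,46151) + (556329,28207)
step 17: (3287049, 166660)  from 1·(2376809,120509) + (910240,46151)
(x₁, y₁) = (3287049, 166660);  3287049² − 389·166660² = 1 ✓
k=2:  x_2 = 3287049·3287049+389·166660·166660 = 21609382256801,  y_2 = 3287049·166660+166660·3287049 = 1095639172680
k=3:  x_3 = 3287049·21609382256801+389·166660·1095639172680 = 142062196675667653449,  y_3 = 3287049·1095639172680+166660·21609382256801 = 7202839293837075980
k=4:  x_4 = 3287049·142062196675667653449+389·166660·7202839293837075980 = 933930803041091759821507201,  y_4 = 3287049·7202839293837075980+166660·142062196675667653449 = 47352171395934637886793360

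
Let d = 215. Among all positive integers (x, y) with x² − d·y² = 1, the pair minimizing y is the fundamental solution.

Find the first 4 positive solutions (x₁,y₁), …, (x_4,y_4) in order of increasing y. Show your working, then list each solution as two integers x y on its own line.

d=215: √d = [14; 1,1,1,28] (ℓ=4, even), read p_3/q_3
k=0  a_k=14  p_k/q_k = 14/1
k=1  a_k=1  p_k/q_k = 15/1
k=2  a_k=1  p_k/q_k = 29/2
k=3  a_k=1  p_k/q_k = 44/3
→ (44, 3).  Check: 44²=1936, 215·3²=1935, difference 1.
k=2:  x_2 = 44·44+215·3·3 = 3871,  y_2 = 44·3+3·44 = 264
k=3:  x_3 = 44·3871+215·3·264 = 340604,  y_3 = 44·264+3·3871 = 23229
k=4:  x_4 = 44·340604+215·3·23229 = 29969281,  y_4 = 44·23229+3·340604 = 2043888

44 3
3871 264
340604 23229
29969281 2043888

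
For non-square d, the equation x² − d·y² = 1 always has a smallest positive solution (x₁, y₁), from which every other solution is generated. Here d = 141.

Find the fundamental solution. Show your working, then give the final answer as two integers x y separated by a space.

95 8

√141 → a₀=11, period (1,6,1,22); ℓ=4 even so k=3
a_0=11:  p_0=11·1+0=11,  q_0=11·0+1=1
a_1=1:  p_1=1·11+1=12,  q_1=1·1+0=1
a_2=6:  p_2=6·12+11=83,  q_2=6·1+1=7
a_3=1:  p_3=1·83+12=95,  q_3=1·7+1=8
fundamental: x₁=95, y₁=8  (since 9025 − 141·64 = 1)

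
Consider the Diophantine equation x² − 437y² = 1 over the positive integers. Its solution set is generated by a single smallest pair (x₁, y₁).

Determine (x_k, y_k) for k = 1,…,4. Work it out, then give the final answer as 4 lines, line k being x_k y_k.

d=437: √d = [20; 1,9,2,9,1,40] (ℓ=6, even), read p_5/q_5
step 0: (20, 1)  from 20·(1,0) + (0,1)
…
step 4: (4160, 199)  from 9·(439,21) + (209,10)
step 5: (4599, 220)  from 1·(4160,199) + (439,21)
→ (4599, 220).  Check: 4599²=21150801, 437·220²=21150800, difference 1.
(x_2, y_2) = (4599·4599 + 437·220·220, 4599·220 + 220·4599) = (42301601, 2023560)
(x_3, y_3) = (4599·42301601 + 437·220·2023560, 4599·2023560 + 220·42301601) = (389090121399, 18612704660)
(x_4, y_4) = (4599·389090121399 + 437·220·18612704660, 4599·18612704660 + 220·389090121399) = (3578850894326401, 171199655439120)

4599 220
42301601 2023560
389090121399 18612704660
3578850894326401 171199655439120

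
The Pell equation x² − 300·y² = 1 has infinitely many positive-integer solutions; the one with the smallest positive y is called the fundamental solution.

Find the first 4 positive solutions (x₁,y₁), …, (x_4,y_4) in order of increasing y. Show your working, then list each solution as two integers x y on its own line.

d=300: √d = [17; 3,8,3,34] (ℓ=4, even), read p_3/q_3
k=0  a_k=17  p_k/q_k = 17/1
…
k=2  a_k=8  p_k/q_k = 433/25
k=3  a_k=3  p_k/q_k = 1351/78
→ (1351, 78).  Check: 1351²=1825201, 300·78²=1825200, difference 1.
(x_2, y_2) = (1351·1351 + 300·78·78, 1351·78 + 78·1351) = (3650401, 210756)
(x_3, y_3) = (1351·3650401 + 300·78·210756, 1351·210756 + 78·3650401) = (9863382151, 569462634)
(x_4, y_4) = (1351·9863382151 + 300·78·569462634, 1351·569462634 + 78·9863382151) = (26650854921601, 1538687826312)

1351 78
3650401 210756
9863382151 569462634
26650854921601 1538687826312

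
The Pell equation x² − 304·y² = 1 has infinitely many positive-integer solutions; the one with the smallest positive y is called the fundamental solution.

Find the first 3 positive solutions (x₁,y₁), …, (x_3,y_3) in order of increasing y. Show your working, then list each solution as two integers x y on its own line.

57799 3315
6681448801 383207370
772362118440199 44298005553945

d=304: √d = [17; 2,3,2,1,1,1,1,1,2,3,2,34] (ℓ=12, even), read p_11/q_11
k=0  a_k=17  p_k/q_k = 17/1
k=1  a_k=2  p_k/q_k = 35/2
k=2  a_k=3  p_k/q_k = 122/7
…
k=7  a_k=1  p_k/q_k = 1761/101
k=8  a_k=1  p_k/q_k = 2842/163
k=9  a_k=2  p_k/q_k = 7445/427
k=10  a_k=3  p_k/q_k = 25177/1444
k=11  a_k=2  p_k/q_k = 57799/3315
→ (57799, 3315).  Check: 57799²=3340724401, 304·3315²=3340724400, difference 1.
n=2: (57799,3315)∘(57799,3315) = (57799·57799+304·3315·3315, 57799·3315+3315·57799) = (6681448801,383207370)
n=3: (6681448801,383207370)∘(57799,3315) = (57799·6681448801+304·3315·383207370, 57799·383207370+3315·6681448801) = (772362118440199,44298005553945)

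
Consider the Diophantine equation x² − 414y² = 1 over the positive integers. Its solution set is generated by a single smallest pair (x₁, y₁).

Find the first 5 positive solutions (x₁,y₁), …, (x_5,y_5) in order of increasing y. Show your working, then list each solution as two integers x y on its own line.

24335 1196
1184384449 58209320
57643991108495 2833047603204
2805533046066067201 137884426789729360
136545293294391499564175 6710835049023080347996

√414 → a₀=20, period (2,1,7,2,7,1,2,40); ℓ=8 even so k=7
i=0: a=20 ⇒ p=20, q=1
…
i=6: a=1 ⇒ p=8444, q=415
i=7: a=2 ⇒ p=24335, q=1196
→ (24335, 1196).  Check: 24335²=592192225, 414·1196²=592192224, difference 1.
k=2:  x_2 = 24335·24335+414·1196·1196 = 1184384449,  y_2 = 24335·1196+1196·24335 = 58209320
k=3:  x_3 = 24335·1184384449+414·1196·58209320 = 57643991108495,  y_3 = 24335·58209320+1196·1184384449 = 2833047603204
k=4:  x_4 = 24335·57643991108495+414·1196·2833047603204 = 2805533046066067201,  y_4 = 24335·2833047603204+1196·57643991108495 = 137884426789729360
k=5:  x_5 = 24335·2805533046066067201+414·1196·137884426789729360 = 136545293294391499564175,  y_5 = 24335·137884426789729360+1196·2805533046066067201 = 6710835049023080347996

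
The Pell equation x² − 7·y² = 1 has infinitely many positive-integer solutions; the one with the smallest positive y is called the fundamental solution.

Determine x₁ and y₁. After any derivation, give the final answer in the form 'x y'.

[2; 1,1,1,4] for √7; ℓ=4 ⇒ convergent index 3
k=0  a_k=2  p_k/q_k = 2/1
…
k=2  a_k=1  p_k/q_k = 5/2
k=3  a_k=1  p_k/q_k = 8/3
(x₁, y₁) = (8, 3);  8² − 7·3² = 1 ✓

8 3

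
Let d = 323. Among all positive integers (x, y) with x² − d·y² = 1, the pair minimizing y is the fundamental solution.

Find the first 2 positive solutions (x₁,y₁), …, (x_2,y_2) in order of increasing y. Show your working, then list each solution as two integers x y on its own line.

√323 → a₀=17, period (1,34); ℓ=2 even so k=1
step 0: (17, 1)  from 17·(1,0) + (0,1)
step 1: (18, 1)  from 1·(17,1) + (1,0)
fundamental: x₁=18, y₁=1  (since 324 − 323·1 = 1)
k=2:  x_2 = 18·18+323·1·1 = 647,  y_2 = 18·1+1·18 = 36

18 1
647 36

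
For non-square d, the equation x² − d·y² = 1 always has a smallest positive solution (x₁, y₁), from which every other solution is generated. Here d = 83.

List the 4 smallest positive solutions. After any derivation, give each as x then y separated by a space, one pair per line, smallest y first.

√83 → a₀=9, period (9,18); ℓ=2 even so k=1
step 0: (9, 1)  from 9·(1,0) + (0,1)
step 1: (82, 9)  from 9·(9,1) + (1,0)
fundamental: x₁=82, y₁=9  (since 6724 − 83·81 = 1)
n=2: (82,9)∘(82,9) = (82·82+83·9·9, 82·9+9·82) = (13447,1476)
n=3: (13447,1476)∘(82,9) = (82·13447+83·9·1476, 82·1476+9·13447) = (2205226,242055)
n=4: (2205226,242055)∘(82,9) = (82·2205226+83·9·242055, 82·242055+9·2205226) = (361643617,39695544)

82 9
13447 1476
2205226 242055
361643617 39695544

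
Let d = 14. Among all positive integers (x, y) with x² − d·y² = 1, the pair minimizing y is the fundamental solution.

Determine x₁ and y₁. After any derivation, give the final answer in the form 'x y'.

[3; 1,2,1,6] for √14; ℓ=4 ⇒ convergent index 3
a_0=3:  p_0=3·1+0=3,  q_0=3·0+1=1
…
a_2=2:  p_2=2·4+3=11,  q_2=2·1+1=3
a_3=1:  p_3=1·11+4=15,  q_3=1·3+1=4
(x₁, y₁) = (15, 4);  15² − 14·4² = 1 ✓

15 4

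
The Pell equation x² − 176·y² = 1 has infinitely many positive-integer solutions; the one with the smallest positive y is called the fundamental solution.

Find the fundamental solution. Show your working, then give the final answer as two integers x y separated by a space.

√176 → a₀=13, period (3,1,3,26); ℓ=4 even so k=3
i=0: a=13 ⇒ p=13, q=1
i=1: a=3 ⇒ p=40, q=3
i=2: a=1 ⇒ p=53, q=4
i=3: a=3 ⇒ p=199, q=15
(x₁, y₁) = (199, 15);  199² − 176·15² = 1 ✓

199 15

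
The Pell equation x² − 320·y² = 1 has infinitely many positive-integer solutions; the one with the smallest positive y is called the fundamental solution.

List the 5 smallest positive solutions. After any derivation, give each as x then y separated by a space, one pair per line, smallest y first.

√320 = [17; 1,7,1,34, …], period ℓ=4 (even) → k=3
a_0=17:  p_0=17·1+0=17,  q_0=17·0+1=1
…
a_2=7:  p_2=7·18+17=143,  q_2=7·1+1=8
a_3=1:  p_3=1·143+18=161,  q_3=1·8+1=9
→ (161, 9).  Check: 161²=25921, 320·9²=25920, difference 1.
n=2: (161,9)∘(161,9) = (161·161+320·9·9, 161·9+9·161) = (51841,2898)
n=3: (51841,2898)∘(161,9) = (161·51841+320·9·2898, 161·2898+9·51841) = (16692641,933147)
n=4: (16692641,933147)∘(161,9) = (161·16692641+320·9·933147, 161·933147+9·16692641) = (5374978561,300470436)
n=5: (5374978561,300470436)∘(161,9) = (161·5374978561+320·9·300470436, 161·300470436+9·5374978561) = (1730726404001,96750547245)

161 9
51841 2898
16692641 933147
5374978561 300470436
1730726404001 96750547245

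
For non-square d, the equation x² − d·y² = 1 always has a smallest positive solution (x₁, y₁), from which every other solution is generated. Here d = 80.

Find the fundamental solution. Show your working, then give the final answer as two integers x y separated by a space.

d=80: √d = [8; 1,16] (ℓ=2, even), read p_1/q_1
step 0: (8, 1)  from 8·(1,0) + (0,1)
step 1: (9, 1)  from 1·(8,1) + (1,0)
(x₁, y₁) = (9, 1);  9² − 80·1² = 1 ✓

9 1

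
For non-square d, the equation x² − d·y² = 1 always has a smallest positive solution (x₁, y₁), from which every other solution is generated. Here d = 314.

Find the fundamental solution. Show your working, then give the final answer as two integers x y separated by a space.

392499 22150

[17; 1,2,1,1,2,1,34] for √314; ℓ=7 ⇒ convergent index 13
k=0  a_k=17  p_k/q_k = 17/1
k=1  a_k=1  p_k/q_k = 18/1
k=2  a_k=2  p_k/q_k = 53/3
…
k=5  a_k=2  p_k/q_k = 319/18
…
k=7  a_k=34  p_k/q_k = 15381/868
…
k=9  a_k=2  p_k/q_k = 47029/2654
…
k=12  a_k=2  p_k/q_k = 282617/15949
k=13  a_k=1  p_k/q_k = 392499/22150
(x₁, y₁) = (392499, 22150);  392499² − 314·22150² = 1 ✓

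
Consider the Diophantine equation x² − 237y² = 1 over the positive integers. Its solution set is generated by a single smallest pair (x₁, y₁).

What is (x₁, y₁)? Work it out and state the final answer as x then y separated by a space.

228151 14820

√237 → a₀=15, period (2,1,1,7,10,7,1,1,2,30); ℓ=10 even so k=9
step 0: (15, 1)  from 15·(1,0) + (0,1)
step 1: (31, 2)  from 2·(15,1) + (1,0)
step 2: (46, 3)  from 1·(31,2) + (15,1)
step 3: (77, 5)  from 1·(46,3) + (31,2)
step 4: (585, 38)  from 7·(77,5) + (46,3)
…
step 6: (42074, 2733)  from 7·(5927,385) + (585,38)
…
step 8: (90075, 5851)  from 1·(48001,3118) + (42074,2733)
step 9: (228151, 14820)  from 2·(90075,5851) + (48001,3118)
→ (228151, 14820).  Check: 228151²=52052878801, 237·14820²=52052878800, difference 1.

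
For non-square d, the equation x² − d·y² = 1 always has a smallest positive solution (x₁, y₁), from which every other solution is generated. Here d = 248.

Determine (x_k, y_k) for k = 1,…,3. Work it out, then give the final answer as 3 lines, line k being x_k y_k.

63 4
7937 504
999999 63500

√248 = [15; 1,2,1,30, …], period ℓ=4 (even) → k=3
i=0: a=15 ⇒ p=15, q=1
i=1: a=1 ⇒ p=16, q=1
i=2: a=2 ⇒ p=47, q=3
i=3: a=1 ⇒ p=63, q=4
(x₁, y₁) = (63, 4);  63² − 248·4² = 1 ✓
k=2:  x_2 = 63·63+248·4·4 = 7937,  y_2 = 63·4+4·63 = 504
k=3:  x_3 = 63·7937+248·4·504 = 999999,  y_3 = 63·504+4·7937 = 63500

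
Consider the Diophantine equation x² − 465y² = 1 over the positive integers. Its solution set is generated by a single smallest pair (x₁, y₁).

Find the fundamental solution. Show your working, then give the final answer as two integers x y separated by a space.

√465 → a₀=21, period (1,1,3,2,2,2,3,1,1,42); ℓ=10 even so k=9
step 0: (21, 1)  from 21·(1,0) + (0,1)
…
step 5: (841, 39)  from 2·(345,16) + (151,7)
…
step 8: (8949, 415)  from 1·(6922,321) + (2027,94)
step 9: (15871, 736)  from 1·(8949,415) + (6922,321)
(x₁, y₁) = (15871, 736);  15871² − 465·736² = 1 ✓

15871 736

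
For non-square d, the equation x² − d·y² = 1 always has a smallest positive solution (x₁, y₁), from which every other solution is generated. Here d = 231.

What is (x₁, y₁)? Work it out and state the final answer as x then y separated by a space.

76 5

√231 = [15; 5,30, …], period ℓ=2 (even) → k=1
a_0=15:  p_0=15·1+0=15,  q_0=15·0+1=1
a_1=5:  p_1=5·15+1=76,  q_1=5·1+0=5
(x₁, y₁) = (76, 5);  76² − 231·5² = 1 ✓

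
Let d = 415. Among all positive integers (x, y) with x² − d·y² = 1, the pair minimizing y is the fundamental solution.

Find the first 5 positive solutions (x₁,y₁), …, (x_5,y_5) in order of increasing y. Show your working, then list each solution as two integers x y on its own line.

[20; 2,1,2,4,6,…,1,2,40] for √415; ℓ=16 ⇒ convergent index 15
step 0: (20, 1)  from 20·(1,0) + (0,1)
…
step 2: (61, 3)  from 1·(41,2) + (20,1)
…
step 5: (4441, 218)  from 6·(713,35) + (163,8)
…
step 7: (9595, 471)  from 1·(5154,253) + (4441,218)
step 8: (33939, 1666)  from 3·(9595,471) + (5154,253)
step 9: (43534, 2137)  from 1·(33939,1666) + (9595,471)
…
step 11: (508372, 24955)  from 6·(77473,3803) + (43534,2137)
…
step 13: (4730294, 232201)  from 2·(2110961,103623) + (508372,24955)
step 14: (6841255, 335824)  from 1·(4730294,232201) + (2110961,103623)
step 15: (18412804, 903849)  from 2·(6841255,335824) + (4730294,232201)
fundamental: x₁=18412804, y₁=903849  (since 339031351142416 − 415·816943014801 = 1)
k=2:  x_2 = 18412804·18412804+415·903849·903849 = 678062702284831,  y_2 = 18412804·903849+903849·18412804 = 33284788965192
k=3:  x_3 = 18412804·678062702284831+415·903849·33284788965192 = 24970071273761872339444,  y_3 = 18412804·33284788965192+903849·678062702284831 = 1225732590794885332887
k=4:  x_4 = 18412804·24970071273761872339444+415·903849·1225732590794885332887 = 919538056459614718055705397121,  y_4 = 18412804·1225732590794885332887+903849·24970071273761872339444 = 45138347901436822389057205104
k=5:  x_5 = 18412804·919538056459614718055705397121+415·903849·45138347901436822389057205104 = 33862548008263614468078655355989935124,  y_5 = 18412804·45138347901436822389057205104+903849·919538056459614718055705397121 = 1662247105585933832332453329850170345

18412804 903849
678062702284831 33284788965192
24970071273761872339444 1225732590794885332887
919538056459614718055705397121 45138347901436822389057205104
33862548008263614468078655355989935124 1662247105585933832332453329850170345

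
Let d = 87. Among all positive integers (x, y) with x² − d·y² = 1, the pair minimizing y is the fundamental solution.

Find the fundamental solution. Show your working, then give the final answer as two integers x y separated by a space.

√87 → a₀=9, period (3,18); ℓ=2 even so k=1
step 0: (9, 1)  from 9·(1,0) + (0,1)
step 1: (28, 3)  from 3·(9,1) + (1,0)
(x₁, y₁) = (28, 3);  28² − 87·3² = 1 ✓

28 3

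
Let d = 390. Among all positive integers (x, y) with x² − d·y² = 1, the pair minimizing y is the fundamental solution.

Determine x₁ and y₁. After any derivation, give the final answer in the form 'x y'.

79 4

√390 → a₀=19, period (1,2,1,38); ℓ=4 even so k=3
step 0: (19, 1)  from 19·(1,0) + (0,1)
…
step 2: (59, 3)  from 2·(20,1) + (19,1)
step 3: (79, 4)  from 1·(59,3) + (20,1)
(x₁, y₁) = (79, 4);  79² − 390·4² = 1 ✓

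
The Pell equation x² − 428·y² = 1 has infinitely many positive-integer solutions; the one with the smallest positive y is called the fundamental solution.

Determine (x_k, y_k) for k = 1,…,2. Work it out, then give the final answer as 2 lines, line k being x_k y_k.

1850887 89466
6851565373537 331182912684

√428 = [20; 1,2,4,1,5,10,5,1,4,2,1,40, …], period ℓ=12 (even) → k=11
step 0: (20, 1)  from 20·(1,0) + (0,1)
step 1: (21, 1)  from 1·(20,1) + (1,0)
…
step 4: (331, 16)  from 1·(269,13) + (62,3)
…
step 6: (19571, 946)  from 10·(1924,93) + (331,16)
step 7: (99779, 4823)  from 5·(19571,946) + (1924,93)
…
step 10: (1273708, 61567)  from 2·(577179,27899) + (119350,5769)
step 11: (1850887, 89466)  from 1·(1273708,61567) + (577179,27899)
(x₁, y₁) = (1850887, 89466);  1850887² − 428·89466² = 1 ✓
(1850887+89466√428)^2 = 6851565373537 + 331182912684√428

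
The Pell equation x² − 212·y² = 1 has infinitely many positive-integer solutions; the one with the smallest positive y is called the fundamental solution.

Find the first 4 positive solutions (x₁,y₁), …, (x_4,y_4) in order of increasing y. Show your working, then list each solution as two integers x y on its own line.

√212 = [14; 1,1,3,1,1,…,1,1,28, …], period ℓ=14 (even) → k=13
a_0=14:  p_0=14·1+0=14,  q_0=14·0+1=1
…
a_2=1:  p_2=1·15+14=29,  q_2=1·1+1=2
…
a_5=1:  p_5=1·131+102=233,  q_5=1·9+7=16
a_6=1:  p_6=1·233+131=364,  q_6=1·16+9=25
a_7=6:  p_7=6·364+233=2417,  q_7=6·25+16=166
a_8=1:  p_8=1·2417+364=2781,  q_8=1·166+25=191
a_9=1:  p_9=1·2781+2417=5198,  q_9=1·191+166=357
a_10=1:  p_10=1·5198+2781=7979,  q_10=1·357+191=548
a_11=3:  p_11=3·7979+5198=29135,  q_11=3·548+357=2001
a_12=1:  p_12=1·29135+7979=37114,  q_12=1·2001+548=2549
a_13=1:  p_13=1·37114+29135=66249,  q_13=1·2549+2001=4550
→ (66249, 4550).  Check: 66249²=4388930001, 212·4550²=4388930000, difference 1.
(66249+4550√212)^2 = 8777860001 + 602865900√212
(66249+4550√212)^3 = 1163048894346249 + 79878526013650√212
(66249+4550√212)^4 = 154101652394311440001 + 10583744939153731800√212

66249 4550
8777860001 602865900
1163048894346249 79878526013650
154101652394311440001 10583744939153731800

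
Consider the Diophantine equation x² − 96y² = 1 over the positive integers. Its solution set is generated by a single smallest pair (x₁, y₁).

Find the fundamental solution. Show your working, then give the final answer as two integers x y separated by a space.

√96 = [9; 1,3,1,18, …], period ℓ=4 (even) → k=3
a_0=9:  p_0=9·1+0=9,  q_0=9·0+1=1
…
a_2=3:  p_2=3·10+9=39,  q_2=3·1+1=4
a_3=1:  p_3=1·39+10=49,  q_3=1·4+1=5
fundamental: x₁=49, y₁=5  (since 2401 − 96·25 = 1)

49 5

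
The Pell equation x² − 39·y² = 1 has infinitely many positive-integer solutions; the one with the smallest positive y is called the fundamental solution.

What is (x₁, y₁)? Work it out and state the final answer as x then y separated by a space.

√39 → a₀=6, period (4,12); ℓ=2 even so k=1
i=0: a=6 ⇒ p=6, q=1
i=1: a=4 ⇒ p=25, q=4
fundamental: x₁=25, y₁=4  (since 625 − 39·16 = 1)

25 4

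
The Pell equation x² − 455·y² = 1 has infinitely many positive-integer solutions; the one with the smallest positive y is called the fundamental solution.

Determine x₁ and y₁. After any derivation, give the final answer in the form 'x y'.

64 3

√455 = [21; 3,42, …], period ℓ=2 (even) → k=1
a_0=21:  p_0=21·1+0=21,  q_0=21·0+1=1
a_1=3:  p_1=3·21+1=64,  q_1=3·1+0=3
fundamental: x₁=64, y₁=3  (since 4096 − 455·9 = 1)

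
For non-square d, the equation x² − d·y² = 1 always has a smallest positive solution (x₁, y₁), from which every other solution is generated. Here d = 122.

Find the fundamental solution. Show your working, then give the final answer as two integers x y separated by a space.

243 22

√122 = [11; 22, …], period ℓ=1 (odd) → k=1
k=0  a_k=11  p_k/q_k = 11/1
k=1  a_k=22  p_k/q_k = 243/22
→ (243, 22).  Check: 243²=59049, 122·22²=59048, difference 1.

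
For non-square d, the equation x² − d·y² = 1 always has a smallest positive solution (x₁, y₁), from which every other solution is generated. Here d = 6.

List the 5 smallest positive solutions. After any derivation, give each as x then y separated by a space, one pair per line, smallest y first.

√6 → a₀=2, period (2,4); ℓ=2 even so k=1
k=0  a_k=2  p_k/q_k = 2/1
k=1  a_k=2  p_k/q_k = 5/2
fundamental: x₁=5, y₁=2  (since 25 − 6·4 = 1)
n=2: (5,2)∘(5,2) = (5·5+6·2·2, 5·2+2·5) = (49,20)
n=3: (49,20)∘(5,2) = (5·49+6·2·20, 5·20+2·49) = (485,198)
n=4: (485,198)∘(5,2) = (5·485+6·2·198, 5·198+2·485) = (4801,1960)
n=5: (4801,1960)∘(5,2) = (5·4801+6·2·1960, 5·1960+2·4801) = (47525,19402)

5 2
49 20
485 198
4801 1960
47525 19402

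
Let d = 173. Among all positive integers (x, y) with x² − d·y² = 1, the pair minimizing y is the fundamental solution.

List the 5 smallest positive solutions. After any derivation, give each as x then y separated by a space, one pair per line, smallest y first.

[13; 6,1,1,6,26] for √173; ℓ=5 ⇒ convergent index 9
k=0  a_k=13  p_k/q_k = 13/1
k=1  a_k=6  p_k/q_k = 79/6
…
k=4  a_k=6  p_k/q_k = 1118/85
k=5  a_k=26  p_k/q_k = 29239/2223
k=6  a_k=6  p_k/q_k = 176552/13423
k=7  a_k=1  p_k/q_k = 205791/15646
k=8  a_k=1  p_k/q_k = 382343/29069
k=9  a_k=6  p_k/q_k = 2499849/190060
fundamental: x₁=2499849, y₁=190060  (since 6249245022801 − 173·36122803600 = 1)
n=2: (2499849,190060)∘(2499849,190060) = (2499849·2499849+173·190060·190060, 2499849·190060+190060·2499849) = (12498490045601,950242601880)
n=3: (12498490045601,950242601880)∘(2499849,190060) = (2499849·12498490045601+173·190060·950242601880, 2499849·950242601880+190060·12498490045601) = (62488675684008728649,4750926036134042180)
n=4: (62488675684008728649,4750926036134042180)∘(2499849,190060) = (2499849·62488675684008728649+173·190060·4750926036134042180, 2499849·4750926036134042180+190060·62488675684008728649) = (312424506839974574118902401,23753195401006348176659760)
n=5: (312424506839974574118902401,23753195401006348176659760)∘(2499849,190060) = (2499849·312424506839974574118902401+173·190060·23753195401006348176659760, 2499849·23753195401006348176659760+190060·312424506839974574118902401) = (1562028181998744709597444087746249,118758803540015886040113314710300)

2499849 190060
12498490045601 950242601880
62488675684008728649 4750926036134042180
312424506839974574118902401 23753195401006348176659760
1562028181998744709597444087746249 118758803540015886040113314710300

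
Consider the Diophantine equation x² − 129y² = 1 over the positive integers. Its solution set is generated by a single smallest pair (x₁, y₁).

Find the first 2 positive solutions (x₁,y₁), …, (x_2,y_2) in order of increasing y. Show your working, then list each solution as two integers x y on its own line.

√129 = [11; 2,1,3,1,6,1,3,1,2,22, …], period ℓ=10 (even) → k=9
k=0  a_k=11  p_k/q_k = 11/1
k=1  a_k=2  p_k/q_k = 23/2
…
k=5  a_k=6  p_k/q_k = 1079/95
…
k=8  a_k=1  p_k/q_k = 6031/531
k=9  a_k=2  p_k/q_k = 16855/1484
fundamental: x₁=16855, y₁=1484  (since 284091025 − 129·2202256 = 1)
n=2: (16855,1484)∘(16855,1484) = (16855·16855+129·1484·1484, 16855·1484+1484·16855) = (568182049,50025640)

16855 1484
568182049 50025640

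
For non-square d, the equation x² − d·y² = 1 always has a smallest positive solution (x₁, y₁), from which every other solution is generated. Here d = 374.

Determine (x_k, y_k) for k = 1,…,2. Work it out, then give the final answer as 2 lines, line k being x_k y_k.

d=374: √d = [19; 2,1,18,1,2,38] (ℓ=6, even), read p_5/q_5
step 0: (19, 1)  from 19·(1,0) + (0,1)
…
step 3: (1083, 56)  from 18·(58,3) + (39,2)
step 4: (1141, 59)  from 1·(1083,56) + (58,3)
step 5: (3365, 174)  from 2·(1141,59) + (1083,56)
fundamental: x₁=3365, y₁=174  (since 11323225 − 374·30276 = 1)
(x_2, y_2) = (3365·3365 + 374·174·174, 3365·174 + 174·3365) = (22646449, 1171020)

3365 174
22646449 1171020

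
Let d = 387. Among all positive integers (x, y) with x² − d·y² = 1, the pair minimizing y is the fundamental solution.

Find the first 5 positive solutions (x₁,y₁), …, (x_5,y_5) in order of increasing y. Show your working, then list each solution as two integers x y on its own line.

[19; 1,2,19,2,1,38] for √387; ℓ=6 ⇒ convergent index 5
i=0: a=19 ⇒ p=19, q=1
…
i=4: a=2 ⇒ p=2341, q=119
i=5: a=1 ⇒ p=3482, q=177
→ (3482, 177).  Check: 3482²=12124324, 387·177²=12124323, difference 1.
n=2: (3482,177)∘(3482,177) = (3482·3482+387·177·177, 3482·177+177·3482) = (24248647,1232628)
n=3: (24248647,1232628)∘(3482,177) = (3482·24248647+387·177·1232628, 3482·1232628+177·24248647) = (168867574226,8584021215)
n=4: (168867574226,8584021215)∘(3482,177) = (3482·168867574226+387·177·8584021215, 3482·8584021215+177·168867574226) = (1175993762661217,59779122508632)
n=5: (1175993762661217,59779122508632)∘(3482,177) = (3482·1175993762661217+387·177·59779122508632, 3482·59779122508632+177·1175993762661217) = (8189620394305140962,416301800566092033)

3482 177
24248647 1232628
168867574226 8584021215
1175993762661217 59779122508632
8189620394305140962 416301800566092033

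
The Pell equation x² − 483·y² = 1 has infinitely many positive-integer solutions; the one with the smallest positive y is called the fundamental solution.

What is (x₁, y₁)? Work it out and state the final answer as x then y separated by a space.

22 1

√483 → a₀=21, period (1,42); ℓ=2 even so k=1
step 0: (21, 1)  from 21·(1,0) + (0,1)
step 1: (22, 1)  from 1·(21,1) + (1,0)
→ (22, 1).  Check: 22²=484, 483·1²=483, difference 1.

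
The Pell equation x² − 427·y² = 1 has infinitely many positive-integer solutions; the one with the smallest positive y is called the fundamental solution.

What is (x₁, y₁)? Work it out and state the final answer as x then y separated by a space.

√427 = [20; 1,1,1,40, …], period ℓ=4 (even) → k=3
step 0: (20, 1)  from 20·(1,0) + (0,1)
…
step 2: (41, 2)  from 1·(21,1) + (20,1)
step 3: (62, 3)  from 1·(41,2) + (21,1)
fundamental: x₁=62, y₁=3  (since 3844 − 427·9 = 1)

62 3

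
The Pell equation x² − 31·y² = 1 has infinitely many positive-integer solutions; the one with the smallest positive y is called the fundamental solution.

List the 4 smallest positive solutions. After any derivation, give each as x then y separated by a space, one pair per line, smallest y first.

√31 → a₀=5, period (1,1,3,5,3,1,1,10); ℓ=8 even so k=7
a_0=5:  p_0=5·1+0=5,  q_0=5·0+1=1
a_1=1:  p_1=1·5+1=6,  q_1=1·1+0=1
a_2=1:  p_2=1·6+5=11,  q_2=1·1+1=2
a_3=3:  p_3=3·11+6=39,  q_3=3·2+1=7
a_4=5:  p_4=5·39+11=206,  q_4=5·7+2=37
a_5=3:  p_5=3·206+39=657,  q_5=3·37+7=118
a_6=1:  p_6=1·657+206=863,  q_6=1·118+37=155
a_7=1:  p_7=1·863+657=1520,  q_7=1·155+118=273
fundamental: x₁=1520, y₁=273  (since 2310400 − 31·74529 = 1)
n=2: (1520,273)∘(1520,273) = (1520·1520+31·273·273, 1520·273+273·1520) = (4620799,829920)
n=3: (4620799,829920)∘(1520,273) = (1520·4620799+31·273·829920, 1520·829920+273·4620799) = (14047227440,2522956527)
n=4: (14047227440,2522956527)∘(1520,273) = (1520·14047227440+31·273·2522956527, 1520·2522956527+273·14047227440) = (42703566796801,7669787012160)

1520 273
4620799 829920
14047227440 2522956527
42703566796801 7669787012160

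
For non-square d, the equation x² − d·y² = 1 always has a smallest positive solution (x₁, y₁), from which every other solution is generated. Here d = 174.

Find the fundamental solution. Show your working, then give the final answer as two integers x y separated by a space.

√174 → a₀=13, period (5,4,5,26); ℓ=4 even so k=3
i=0: a=13 ⇒ p=13, q=1
i=1: a=5 ⇒ p=66, q=5
i=2: a=4 ⇒ p=277, q=21
i=3: a=5 ⇒ p=1451, q=110
(x₁, y₁) = (1451, 110);  1451² − 174·110² = 1 ✓

1451 110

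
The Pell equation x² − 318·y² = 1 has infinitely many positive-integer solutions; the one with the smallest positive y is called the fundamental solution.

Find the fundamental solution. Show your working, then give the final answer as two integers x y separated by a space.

107 6

[17; 1,4,1,34] for √318; ℓ=4 ⇒ convergent index 3
step 0: (17, 1)  from 17·(1,0) + (0,1)
step 1: (18, 1)  from 1·(17,1) + (1,0)
step 2: (89, 5)  from 4·(18,1) + (17,1)
step 3: (107, 6)  from 1·(89,5) + (18,1)
fundamental: x₁=107, y₁=6  (since 11449 − 318·36 = 1)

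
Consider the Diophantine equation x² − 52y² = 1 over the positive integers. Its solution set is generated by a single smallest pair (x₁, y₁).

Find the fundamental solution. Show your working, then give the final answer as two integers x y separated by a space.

649 90

d=52: √d = [7; 4,1,2,1,4,14] (ℓ=6, even), read p_5/q_5
step 0: (7, 1)  from 7·(1,0) + (0,1)
step 1: (29, 4)  from 4·(7,1) + (1,0)
…
step 4: (137, 19)  from 1·(101,14) + (36,5)
step 5: (649, 90)  from 4·(137,19) + (101,14)
→ (649, 90).  Check: 649²=421201, 52·90²=421200, difference 1.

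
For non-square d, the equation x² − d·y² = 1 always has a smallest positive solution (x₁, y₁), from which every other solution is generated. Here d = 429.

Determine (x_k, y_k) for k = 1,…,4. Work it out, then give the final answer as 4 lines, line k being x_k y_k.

[20; 1,2,2,9,1,12,1,9,2,2,1,40] for √429; ℓ=12 ⇒ convergent index 11
i=0: a=20 ⇒ p=20, q=1
…
i=2: a=2 ⇒ p=62, q=3
i=3: a=2 ⇒ p=145, q=7
…
i=6: a=12 ⇒ p=19511, q=942
i=7: a=1 ⇒ p=21023, q=1015
…
i=10: a=2 ⇒ p=1085636, q=52415
i=11: a=1 ⇒ p=1524095, q=73584
→ (1524095, 73584).  Check: 1524095²=2322865569025, 429·73584²=2322865569024, difference 1.
(1524095+73584√429)^2 = 4645731138049 + 224298012960√429
(1524095+73584√429)^3 = 14161071197688057215 + 683702960124468816√429
(1524095+73584√429)^4 = 43165635614076113391052801 + 2084056526021580302230080√429

1524095 73584
4645731138049 224298012960
14161071197688057215 683702960124468816
43165635614076113391052801 2084056526021580302230080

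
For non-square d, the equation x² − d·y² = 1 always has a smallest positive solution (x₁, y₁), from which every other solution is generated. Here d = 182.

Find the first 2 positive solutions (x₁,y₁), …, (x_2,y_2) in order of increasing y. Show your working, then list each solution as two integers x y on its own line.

√182 = [13; 2,26, …], period ℓ=2 (even) → k=1
i=0: a=13 ⇒ p=13, q=1
i=1: a=2 ⇒ p=27, q=2
(x₁, y₁) = (27, 2);  27² − 182·2² = 1 ✓
(x_2, y_2) = (27·27 + 182·2·2, 27·2 + 2·27) = (1457, 108)

27 2
1457 108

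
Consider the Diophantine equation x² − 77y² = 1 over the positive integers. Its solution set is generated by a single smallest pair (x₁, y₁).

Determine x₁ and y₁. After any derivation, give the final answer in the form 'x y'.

√77 = [8; 1,3,2,3,1,16, …], period ℓ=6 (even) → k=5
i=0: a=8 ⇒ p=8, q=1
i=1: a=1 ⇒ p=9, q=1
i=2: a=3 ⇒ p=35, q=4
…
i=4: a=3 ⇒ p=272, q=31
i=5: a=1 ⇒ p=351, q=40
(x₁, y₁) = (351, 40);  351² − 77·40² = 1 ✓

351 40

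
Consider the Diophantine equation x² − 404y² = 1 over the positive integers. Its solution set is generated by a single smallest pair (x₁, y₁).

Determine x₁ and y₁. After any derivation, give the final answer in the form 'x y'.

201 10

[20; 10,40] for √404; ℓ=2 ⇒ convergent index 1
a_0=20:  p_0=20·1+0=20,  q_0=20·0+1=1
a_1=10:  p_1=10·20+1=201,  q_1=10·1+0=10
(x₁, y₁) = (201, 10);  201² − 404·10² = 1 ✓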